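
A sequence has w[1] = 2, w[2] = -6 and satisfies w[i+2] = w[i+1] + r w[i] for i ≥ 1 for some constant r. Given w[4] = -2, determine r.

-1

w[3] = -6 + 2r
w[4] = -6 - 4r
So -6 - 4r = -2, giving r = -1.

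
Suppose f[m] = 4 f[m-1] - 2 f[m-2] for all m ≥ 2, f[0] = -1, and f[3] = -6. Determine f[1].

-1

Let f[1] = z.
f[2] = 2 + 4z
f[3] = 8 + 14z
So 8 + 14z = -6, giving z = -1.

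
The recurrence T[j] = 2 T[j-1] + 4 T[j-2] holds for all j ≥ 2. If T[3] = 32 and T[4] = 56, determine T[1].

9

Rearranging, T[j-2] = (T[j] - 2 T[j-1]) / 4.
T[2] = (56 - 2(32)) / 4 = -8/4 = -2
T[1] = (32 - 2(-2)) / 4 = 36/4 = 9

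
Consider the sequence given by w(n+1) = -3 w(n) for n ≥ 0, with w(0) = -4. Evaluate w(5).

w(1) = -3(-4) = 12
w(2) = -3(12) = -36
w(3) = -3(-36) = 108
w(4) = -3(108) = -324
w(5) = -3(-324) = 972

972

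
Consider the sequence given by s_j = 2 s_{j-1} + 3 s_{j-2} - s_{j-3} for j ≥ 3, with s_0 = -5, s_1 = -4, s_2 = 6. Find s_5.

73

s_3 = 2*6 + 3*(-4) - (-5) = 5
s_4 = 2*5 + 3*6 - (-4) = 32
s_5 = 2*32 + 3*5 - 6 = 73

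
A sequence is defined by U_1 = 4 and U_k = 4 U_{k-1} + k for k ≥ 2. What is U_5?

1221

U_2 = 4*4 + 2 = 18
U_3 = 4*18 + 3 = 75
U_4 = 4*75 + 4 = 304
U_5 = 4*304 + 5 = 1221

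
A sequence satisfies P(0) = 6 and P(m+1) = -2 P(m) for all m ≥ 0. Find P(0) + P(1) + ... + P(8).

1026

P(1) = -2(6) = -12
P(2) = -2(-12) = 24
P(3) = -2(24) = -48
P(4) = -2(-48) = 96
P(5) = -2(96) = -192
P(6) = -2(-192) = 384
P(7) = -2(384) = -768
P(8) = -2(-768) = 1536
Sum = 6 + (-12) + 24 + (-48) + 96 + (-192) + 384 + (-768) + 1536 = 1026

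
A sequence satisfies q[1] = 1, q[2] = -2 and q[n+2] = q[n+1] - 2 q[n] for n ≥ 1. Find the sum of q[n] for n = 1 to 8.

q[3] = (-2) - 2(1) = -4
q[4] = (-4) - 2(-2) = 0
q[5] = 0 - 2(-4) = 8
q[6] = 8 - 2(0) = 8
q[7] = 8 - 2(8) = -8
q[8] = (-8) - 2(8) = -24
Sum = 1 + (-2) + (-4) + 0 + 8 + 8 + (-8) + (-24) = -21

-21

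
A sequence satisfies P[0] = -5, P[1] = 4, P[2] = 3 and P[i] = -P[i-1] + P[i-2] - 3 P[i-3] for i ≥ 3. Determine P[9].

P[3] = -3 + 4 - 3·(-5) = 16
P[4] = -16 + 3 - 3·4 = -25
P[5] = -(-25) + 16 - 3·3 = 32
P[6] = -32 + (-25) - 3·16 = -105
P[7] = -(-105) + 32 - 3·(-25) = 212
P[8] = -212 + (-105) - 3·32 = -413
P[9] = -(-413) + 212 - 3·(-105) = 940

940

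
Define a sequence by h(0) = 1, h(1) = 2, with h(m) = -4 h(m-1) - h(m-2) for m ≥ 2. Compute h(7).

6602

h(2) = -4*2 - 1 = -9
h(3) = -4*(-9) - 2 = 34
h(4) = -4*34 - (-9) = -127
h(5) = -4*(-127) - 34 = 474
h(6) = -4*474 - (-127) = -1769
h(7) = -4*(-1769) - 474 = 6602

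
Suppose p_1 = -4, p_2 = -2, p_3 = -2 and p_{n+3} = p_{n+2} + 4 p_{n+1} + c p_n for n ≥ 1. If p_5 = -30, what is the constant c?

p_4 = -10 - 4c
p_5 = -18 - 6c
So -18 - 6c = -30, giving c = 2.

2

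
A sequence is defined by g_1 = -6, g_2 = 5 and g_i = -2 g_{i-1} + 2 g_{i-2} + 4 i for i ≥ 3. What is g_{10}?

15856

g_3 = -2·5 + 2·(-6) + 12 = -10
g_4 = -2·(-10) + 2·5 + 16 = 46
g_5 = -2·46 + 2·(-10) + 20 = -92
g_6 = -2·(-92) + 2·46 + 24 = 300
g_7 = -2·300 + 2·(-92) + 28 = -756
g_8 = -2·(-756) + 2·300 + 32 = 2144
g_9 = -2·2144 + 2·(-756) + 36 = -5764
g_{10} = -2·(-5764) + 2·2144 + 40 = 15856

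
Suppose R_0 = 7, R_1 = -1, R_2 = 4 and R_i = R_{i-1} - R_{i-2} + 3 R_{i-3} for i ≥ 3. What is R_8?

67

R_3 = 4 - (-1) + 3(7) = 26
R_4 = 26 - 4 + 3(-1) = 19
R_5 = 19 - 26 + 3(4) = 5
R_6 = 5 - 19 + 3(26) = 64
R_7 = 64 - 5 + 3(19) = 116
R_8 = 116 - 64 + 3(5) = 67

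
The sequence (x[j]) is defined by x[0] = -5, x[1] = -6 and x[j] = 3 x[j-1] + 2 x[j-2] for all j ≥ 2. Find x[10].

x[2] = 3·(-6) + 2·(-5) = -28
x[3] = 3·(-28) + 2·(-6) = -96
x[4] = 3·(-96) + 2·(-28) = -344
x[5] = 3·(-344) + 2·(-96) = -1224
x[6] = 3·(-1224) + 2·(-344) = -4360
x[7] = 3·(-4360) + 2·(-1224) = -15528
x[8] = 3·(-15528) + 2·(-4360) = -55304
x[9] = 3·(-55304) + 2·(-15528) = -196968
x[10] = 3·(-196968) + 2·(-55304) = -701512

-701512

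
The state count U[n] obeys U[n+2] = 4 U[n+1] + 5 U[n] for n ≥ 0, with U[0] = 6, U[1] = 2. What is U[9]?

2604162

U[2] = 4(2) + 5(6) = 38
U[3] = 4(38) + 5(2) = 162
U[4] = 4(162) + 5(38) = 838
U[5] = 4(838) + 5(162) = 4162
U[6] = 4(4162) + 5(838) = 20838
U[7] = 4(20838) + 5(4162) = 104162
U[8] = 4(104162) + 5(20838) = 520838
U[9] = 4(520838) + 5(104162) = 2604162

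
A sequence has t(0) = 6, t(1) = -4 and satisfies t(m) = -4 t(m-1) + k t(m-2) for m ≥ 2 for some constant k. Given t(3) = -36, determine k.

t(2) = 16 + 6k
t(3) = -64 - 28k
So -64 - 28k = -36, giving k = -1.

-1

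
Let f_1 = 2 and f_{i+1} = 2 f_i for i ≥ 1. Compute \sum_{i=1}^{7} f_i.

f_2 = 2·2 = 4
f_3 = 2·4 = 8
f_4 = 2·8 = 16
f_5 = 2·16 = 32
f_6 = 2·32 = 64
f_7 = 2·64 = 128
Sum = 2 + 4 + 8 + 16 + 32 + 64 + 128 = 254

254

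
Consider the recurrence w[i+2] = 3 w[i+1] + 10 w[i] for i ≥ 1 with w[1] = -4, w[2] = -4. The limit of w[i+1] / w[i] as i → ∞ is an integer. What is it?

5

The characteristic equation is r^2 - 3r - 10 = 0, which factors as (r - 5)(r + 2) = 0.
So the roots are 5 and -2. Since |5| > |-2| and the coefficient of 5^i is non-zero, the ratio tends to 5.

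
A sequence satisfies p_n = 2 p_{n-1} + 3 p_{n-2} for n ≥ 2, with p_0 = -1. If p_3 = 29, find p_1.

Let p_1 = x.
p_2 = -3 + 2x
p_3 = -6 + 7x
So -6 + 7x = 29, giving x = 5.

5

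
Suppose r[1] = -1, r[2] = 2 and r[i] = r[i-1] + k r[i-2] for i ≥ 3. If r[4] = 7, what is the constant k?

r[3] = 2 - k
r[4] = 2 + k
So 2 + k = 7, giving k = 5.

5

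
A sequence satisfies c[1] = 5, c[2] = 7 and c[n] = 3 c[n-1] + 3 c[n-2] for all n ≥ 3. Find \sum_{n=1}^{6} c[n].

c[3] = 3·7 + 3·5 = 36
c[4] = 3·36 + 3·7 = 129
c[5] = 3·129 + 3·36 = 495
c[6] = 3·495 + 3·129 = 1872
Sum = 5 + 7 + 36 + 129 + 495 + 1872 = 2544

2544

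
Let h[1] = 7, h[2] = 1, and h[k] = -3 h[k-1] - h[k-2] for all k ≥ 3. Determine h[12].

65066

h[3] = -3·1 - 7 = -10
h[4] = -3·(-10) - 1 = 29
h[5] = -3·29 - (-10) = -77
h[6] = -3·(-77) - 29 = 202
h[7] = -3·202 - (-77) = -529
h[8] = -3·(-529) - 202 = 1385
h[9] = -3·1385 - (-529) = -3626
h[10] = -3·(-3626) - 1385 = 9493
h[11] = -3·9493 - (-3626) = -24853
h[12] = -3·(-24853) - 9493 = 65066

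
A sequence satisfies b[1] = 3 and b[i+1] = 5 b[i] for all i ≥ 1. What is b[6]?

9375

b[2] = 5(3) = 15
b[3] = 5(15) = 75
b[4] = 5(75) = 375
b[5] = 5(375) = 1875
b[6] = 5(1875) = 9375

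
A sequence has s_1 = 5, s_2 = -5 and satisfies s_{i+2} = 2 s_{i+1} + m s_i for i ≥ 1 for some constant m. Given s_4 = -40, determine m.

s_3 = -10 + 5m
s_4 = -20 + 5m
So -20 + 5m = -40, giving m = -4.

-4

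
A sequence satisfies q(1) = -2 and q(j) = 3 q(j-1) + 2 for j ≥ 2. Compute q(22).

-10460353204

The fixed point is 2/(1 - 3) = -1, so q(j) + 1 = 3(q(j-1) + 1).
Hence q(j) = -1·3^{j-1} - 1.
q(22) = -1·3^{21} - 1 = -1·10460353203 - 1 = -10460353204.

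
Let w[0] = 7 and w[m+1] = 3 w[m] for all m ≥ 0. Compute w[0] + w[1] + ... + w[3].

w[1] = 3·7 = 21
w[2] = 3·21 = 63
w[3] = 3·63 = 189
Sum = 7 + 21 + 63 + 189 = 280

280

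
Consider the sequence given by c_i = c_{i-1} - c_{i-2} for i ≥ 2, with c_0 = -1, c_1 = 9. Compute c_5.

c_2 = 9 - (-1) = 10
c_3 = 10 - 9 = 1
c_4 = 1 - 10 = -9
c_5 = (-9) - 1 = -10

-10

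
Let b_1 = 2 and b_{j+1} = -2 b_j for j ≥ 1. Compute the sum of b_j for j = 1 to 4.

b_2 = -2(2) = -4
b_3 = -2(-4) = 8
b_4 = -2(8) = -16
Sum = 2 + (-4) + 8 + (-16) = -10

-10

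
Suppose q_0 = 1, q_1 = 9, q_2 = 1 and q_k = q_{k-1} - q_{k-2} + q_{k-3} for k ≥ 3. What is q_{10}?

1

q_3 = 1 - 9 + 1 = -7
q_4 = (-7) - 1 + 9 = 1
q_5 = 1 - (-7) + 1 = 9
q_6 = 9 - 1 + (-7) = 1
q_7 = 1 - 9 + 1 = -7
q_8 = (-7) - 1 + 9 = 1
q_9 = 1 - (-7) + 1 = 9
q_{10} = 9 - 1 + (-7) = 1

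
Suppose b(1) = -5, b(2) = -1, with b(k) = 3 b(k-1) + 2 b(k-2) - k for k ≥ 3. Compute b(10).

-114749

b(3) = 3(-1) + 2(-5) - 3 = -16
b(4) = 3(-16) + 2(-1) - 4 = -54
b(5) = 3(-54) + 2(-16) - 5 = -199
b(6) = 3(-199) + 2(-54) - 6 = -711
b(7) = 3(-711) + 2(-199) - 7 = -2538
b(8) = 3(-2538) + 2(-711) - 8 = -9044
b(9) = 3(-9044) + 2(-2538) - 9 = -32217
b(10) = 3(-32217) + 2(-9044) - 10 = -114749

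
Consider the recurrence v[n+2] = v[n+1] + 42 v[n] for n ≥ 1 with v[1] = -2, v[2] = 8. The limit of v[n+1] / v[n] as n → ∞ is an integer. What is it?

The characteristic equation is r^2 - r - 42 = 0, which factors as (r - 7)(r + 6) = 0.
So the roots are 7 and -6. Since |7| > |-6| and the coefficient of 7^n is non-zero, the ratio tends to 7.

7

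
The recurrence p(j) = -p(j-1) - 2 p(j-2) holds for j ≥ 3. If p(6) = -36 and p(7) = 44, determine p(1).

7

Rearranging, p(j-2) = (p(j) + p(j-1)) / -2.
p(5) = (44 + (-36)) / -2 = 8/-2 = -4
p(4) = (-36 + (-4)) / -2 = -40/-2 = 20
p(3) = (-4 + 20) / -2 = 16/-2 = -8
p(2) = (20 + (-8)) / -2 = 12/-2 = -6
p(1) = (-8 + (-6)) / -2 = -14/-2 = 7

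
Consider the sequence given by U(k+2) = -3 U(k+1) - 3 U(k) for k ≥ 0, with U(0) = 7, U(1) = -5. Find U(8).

U(2) = -3·(-5) - 3·7 = -6
U(3) = -3·(-6) - 3·(-5) = 33
U(4) = -3·33 - 3·(-6) = -81
U(5) = -3·(-81) - 3·33 = 144
U(6) = -3·144 - 3·(-81) = -189
U(7) = -3·(-189) - 3·144 = 135
U(8) = -3·135 - 3·(-189) = 162

162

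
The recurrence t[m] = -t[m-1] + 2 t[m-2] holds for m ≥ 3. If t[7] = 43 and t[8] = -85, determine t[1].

Rearranging, t[m-2] = (t[m] + t[m-1]) / 2.
t[6] = (-85 + 43) / 2 = -42/2 = -21
t[5] = (43 + (-21)) / 2 = 22/2 = 11
t[4] = (-21 + 11) / 2 = -10/2 = -5
t[3] = (11 + (-5)) / 2 = 6/2 = 3
t[2] = (-5 + 3) / 2 = -2/2 = -1
t[1] = (3 + (-1)) / 2 = 2/2 = 1

1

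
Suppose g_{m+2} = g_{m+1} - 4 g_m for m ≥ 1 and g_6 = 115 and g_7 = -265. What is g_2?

-5

Rearranging, g_{m-2} = (g_m - g_{m-1}) / -4.
g_5 = (-265 - 115) / -4 = -380/-4 = 95
g_4 = (115 - 95) / -4 = 20/-4 = -5
g_3 = (95 - (-5)) / -4 = 100/-4 = -25
g_2 = (-5 - (-25)) / -4 = 20/-4 = -5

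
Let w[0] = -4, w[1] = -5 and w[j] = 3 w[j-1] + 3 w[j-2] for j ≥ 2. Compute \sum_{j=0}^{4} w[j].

-501

w[2] = 3(-5) + 3(-4) = -27
w[3] = 3(-27) + 3(-5) = -96
w[4] = 3(-96) + 3(-27) = -369
Sum = (-4) + (-5) + (-27) + (-96) + (-369) = -501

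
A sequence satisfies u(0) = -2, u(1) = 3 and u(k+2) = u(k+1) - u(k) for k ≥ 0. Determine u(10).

-3

u(2) = 3 - (-2) = 5
u(3) = 5 - 3 = 2
u(4) = 2 - 5 = -3
u(5) = (-3) - 2 = -5
u(6) = (-5) - (-3) = -2
u(7) = (-2) - (-5) = 3
u(8) = 3 - (-2) = 5
u(9) = 5 - 3 = 2
u(10) = 2 - 5 = -3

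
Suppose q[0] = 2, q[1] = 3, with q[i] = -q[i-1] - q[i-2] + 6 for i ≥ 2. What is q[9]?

2

q[2] = -3 - 2 + 6 = 1
q[3] = -1 - 3 + 6 = 2
q[4] = -2 - 1 + 6 = 3
q[5] = -3 - 2 + 6 = 1
q[6] = -1 - 3 + 6 = 2
q[7] = -2 - 1 + 6 = 3
q[8] = -3 - 2 + 6 = 1
q[9] = -1 - 3 + 6 = 2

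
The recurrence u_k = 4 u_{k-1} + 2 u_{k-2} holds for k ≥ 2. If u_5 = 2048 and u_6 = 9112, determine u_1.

8

Rearranging, u_{k-2} = (u_k - 4 u_{k-1}) / 2.
u_4 = (9112 - 4(2048)) / 2 = 920/2 = 460
u_3 = (2048 - 4(460)) / 2 = 208/2 = 104
u_2 = (460 - 4(104)) / 2 = 44/2 = 22
u_1 = (104 - 4(22)) / 2 = 16/2 = 8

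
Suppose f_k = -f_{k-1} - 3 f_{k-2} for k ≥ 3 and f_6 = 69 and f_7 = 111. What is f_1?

-5

Rearranging, f_{k-2} = (f_k + f_{k-1}) / -3.
f_5 = (111 + 69) / -3 = 180/-3 = -60
f_4 = (69 + (-60)) / -3 = 9/-3 = -3
f_3 = (-60 + (-3)) / -3 = -63/-3 = 21
f_2 = (-3 + 21) / -3 = 18/-3 = -6
f_1 = (21 + (-6)) / -3 = 15/-3 = -5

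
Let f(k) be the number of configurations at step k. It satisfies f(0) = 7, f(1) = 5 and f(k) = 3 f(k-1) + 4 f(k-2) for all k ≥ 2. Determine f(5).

2453

f(2) = 3·5 + 4·7 = 43
f(3) = 3·43 + 4·5 = 149
f(4) = 3·149 + 4·43 = 619
f(5) = 3·619 + 4·149 = 2453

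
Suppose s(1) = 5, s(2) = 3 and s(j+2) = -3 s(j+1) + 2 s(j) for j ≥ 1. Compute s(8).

s(3) = -3*3 + 2*5 = 1
s(4) = -3*1 + 2*3 = 3
s(5) = -3*3 + 2*1 = -7
s(6) = -3*(-7) + 2*3 = 27
s(7) = -3*27 + 2*(-7) = -95
s(8) = -3*(-95) + 2*27 = 339

339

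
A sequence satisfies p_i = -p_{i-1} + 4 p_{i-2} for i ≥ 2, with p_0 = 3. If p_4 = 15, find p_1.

5

Let p_1 = x.
p_2 = 12 - x
p_3 = -12 + 5x
p_4 = 60 - 9x
So 60 - 9x = 15, giving x = 5.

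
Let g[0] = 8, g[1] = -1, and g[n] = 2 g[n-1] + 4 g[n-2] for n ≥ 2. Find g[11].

809984

g[2] = 2*(-1) + 4*8 = 30
g[3] = 2*30 + 4*(-1) = 56
g[4] = 2*56 + 4*30 = 232
g[5] = 2*232 + 4*56 = 688
g[6] = 2*688 + 4*232 = 2304
g[7] = 2*2304 + 4*688 = 7360
g[8] = 2*7360 + 4*2304 = 23936
g[9] = 2*23936 + 4*7360 = 77312
g[10] = 2*77312 + 4*23936 = 250368
g[11] = 2*250368 + 4*77312 = 809984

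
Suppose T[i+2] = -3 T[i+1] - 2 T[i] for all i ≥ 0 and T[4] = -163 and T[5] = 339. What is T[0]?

2

Rearranging, T[i-2] = (T[i] + 3 T[i-1]) / -2.
T[3] = (339 + 3*(-163)) / -2 = -150/-2 = 75
T[2] = (-163 + 3*75) / -2 = 62/-2 = -31
T[1] = (75 + 3*(-31)) / -2 = -18/-2 = 9
T[0] = (-31 + 3*9) / -2 = -4/-2 = 2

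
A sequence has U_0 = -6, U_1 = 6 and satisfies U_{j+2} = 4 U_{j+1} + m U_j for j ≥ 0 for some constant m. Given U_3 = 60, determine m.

U_2 = 24 - 6m
U_3 = 96 - 18m
So 96 - 18m = 60, giving m = 2.

2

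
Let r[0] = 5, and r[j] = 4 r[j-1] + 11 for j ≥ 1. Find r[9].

2271911

r[1] = 4*5 + 11 = 31
r[2] = 4*31 + 11 = 135
r[3] = 4*135 + 11 = 551
r[4] = 4*551 + 11 = 2215
r[5] = 4*2215 + 11 = 8871
r[6] = 4*8871 + 11 = 35495
r[7] = 4*35495 + 11 = 141991
r[8] = 4*141991 + 11 = 567975
r[9] = 4*567975 + 11 = 2271911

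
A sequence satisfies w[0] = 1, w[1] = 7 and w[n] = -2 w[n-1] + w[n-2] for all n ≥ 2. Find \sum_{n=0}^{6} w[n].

w[2] = -2·7 + 1 = -13
w[3] = -2·(-13) + 7 = 33
w[4] = -2·33 + (-13) = -79
w[5] = -2·(-79) + 33 = 191
w[6] = -2·191 + (-79) = -461
Sum = 1 + 7 + (-13) + 33 + (-79) + 191 + (-461) = -321

-321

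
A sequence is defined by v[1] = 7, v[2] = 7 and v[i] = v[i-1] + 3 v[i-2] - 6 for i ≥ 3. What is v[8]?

v[3] = 7 + 3·7 - 6 = 22
v[4] = 22 + 3·7 - 6 = 37
v[5] = 37 + 3·22 - 6 = 97
v[6] = 97 + 3·37 - 6 = 202
v[7] = 202 + 3·97 - 6 = 487
v[8] = 487 + 3·202 - 6 = 1087

1087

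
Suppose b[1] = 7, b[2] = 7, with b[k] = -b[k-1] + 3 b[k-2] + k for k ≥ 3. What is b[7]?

b[3] = -7 + 3*7 + 3 = 17
b[4] = -17 + 3*7 + 4 = 8
b[5] = -8 + 3*17 + 5 = 48
b[6] = -48 + 3*8 + 6 = -18
b[7] = -(-18) + 3*48 + 7 = 169

169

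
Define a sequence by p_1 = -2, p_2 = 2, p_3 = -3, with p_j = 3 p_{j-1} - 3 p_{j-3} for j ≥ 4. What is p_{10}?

p_4 = 3(-3) - 3(-2) = -3
p_5 = 3(-3) - 3(2) = -15
p_6 = 3(-15) - 3(-3) = -36
p_7 = 3(-36) - 3(-3) = -99
p_8 = 3(-99) - 3(-15) = -252
p_9 = 3(-252) - 3(-36) = -648
p_{10} = 3(-648) - 3(-99) = -1647

-1647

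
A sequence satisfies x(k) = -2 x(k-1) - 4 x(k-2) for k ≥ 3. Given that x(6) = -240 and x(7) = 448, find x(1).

7

Rearranging, x(k-2) = (x(k) + 2 x(k-1)) / -4.
x(5) = (448 + 2*(-240)) / -4 = -32/-4 = 8
x(4) = (-240 + 2*8) / -4 = -224/-4 = 56
x(3) = (8 + 2*56) / -4 = 120/-4 = -30
x(2) = (56 + 2*(-30)) / -4 = -4/-4 = 1
x(1) = (-30 + 2*1) / -4 = -28/-4 = 7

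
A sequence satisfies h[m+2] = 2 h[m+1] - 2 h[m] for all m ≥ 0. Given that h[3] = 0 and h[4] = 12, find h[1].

-6

Rearranging, h[m-2] = (h[m] - 2 h[m-1]) / -2.
h[2] = (12 - 2·0) / -2 = 12/-2 = -6
h[1] = (0 - 2·(-6)) / -2 = 12/-2 = -6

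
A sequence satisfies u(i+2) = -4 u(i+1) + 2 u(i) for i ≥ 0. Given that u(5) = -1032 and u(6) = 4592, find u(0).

Rearranging, u(i-2) = (u(i) + 4 u(i-1)) / 2.
u(4) = (4592 + 4*(-1032)) / 2 = 464/2 = 232
u(3) = (-1032 + 4*232) / 2 = -104/2 = -52
u(2) = (232 + 4*(-52)) / 2 = 24/2 = 12
u(1) = (-52 + 4*12) / 2 = -4/2 = -2
u(0) = (12 + 4*(-2)) / 2 = 4/2 = 2

2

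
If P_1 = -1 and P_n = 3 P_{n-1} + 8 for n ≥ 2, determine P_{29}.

68630377364879

The fixed point is 8/(1 - 3) = -4, so P_n + 4 = 3(P_{n-1} + 4).
Hence P_n = 3·3^{n-1} - 4.
P_{29} = 3·3^{28} - 4 = 3·22876792454961 - 4 = 68630377364879.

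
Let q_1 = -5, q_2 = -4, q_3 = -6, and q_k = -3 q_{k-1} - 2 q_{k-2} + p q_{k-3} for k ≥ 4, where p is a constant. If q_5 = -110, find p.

q_4 = 26 - 5p
q_5 = -66 + 11p
So -66 + 11p = -110, giving p = -4.

-4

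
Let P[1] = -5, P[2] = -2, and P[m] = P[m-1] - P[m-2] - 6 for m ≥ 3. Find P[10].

-7

P[3] = (-2) - (-5) - 6 = -3
P[4] = (-3) - (-2) - 6 = -7
P[5] = (-7) - (-3) - 6 = -10
P[6] = (-10) - (-7) - 6 = -9
P[7] = (-9) - (-10) - 6 = -5
P[8] = (-5) - (-9) - 6 = -2
P[9] = (-2) - (-5) - 6 = -3
P[10] = (-3) - (-2) - 6 = -7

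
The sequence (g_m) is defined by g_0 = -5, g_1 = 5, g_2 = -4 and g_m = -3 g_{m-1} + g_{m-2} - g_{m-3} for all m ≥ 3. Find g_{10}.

g_3 = -3*(-4) + 5 - (-5) = 22
g_4 = -3*22 + (-4) - 5 = -75
g_5 = -3*(-75) + 22 - (-4) = 251
g_6 = -3*251 + (-75) - 22 = -850
g_7 = -3*(-850) + 251 - (-75) = 2876
g_8 = -3*2876 + (-850) - 251 = -9729
g_9 = -3*(-9729) + 2876 - (-850) = 32913
g_{10} = -3*32913 + (-9729) - 2876 = -111344

-111344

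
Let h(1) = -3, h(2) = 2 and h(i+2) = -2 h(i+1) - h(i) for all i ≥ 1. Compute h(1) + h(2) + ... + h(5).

-1

h(3) = -2·2 - (-3) = -1
h(4) = -2·(-1) - 2 = 0
h(5) = -2·0 - (-1) = 1
Sum = (-3) + 2 + (-1) + 0 + 1 = -1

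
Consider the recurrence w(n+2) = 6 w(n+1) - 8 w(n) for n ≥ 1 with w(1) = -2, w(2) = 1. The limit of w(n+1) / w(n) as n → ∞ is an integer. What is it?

The characteristic equation is r^2 - 6r + 8 = 0, which factors as (r - 4)(r - 2) = 0.
So the roots are 4 and 2. Since |4| > |2| and the coefficient of 4^n is non-zero, the ratio tends to 4.

4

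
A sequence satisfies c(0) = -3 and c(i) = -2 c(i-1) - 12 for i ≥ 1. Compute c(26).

The fixed point is -12/(1 + 2) = -4, so c(i) + 4 = -2(c(i-1) + 4).
Hence c(i) = 1·(-2)^i - 4.
c(26) = 1·(-2)^{26} - 4 = 1·67108864 - 4 = 67108860.

67108860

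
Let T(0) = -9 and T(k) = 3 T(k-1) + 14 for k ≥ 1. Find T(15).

-28697821

The fixed point is 14/(1 - 3) = -7, so T(k) + 7 = 3(T(k-1) + 7).
Hence T(k) = -2·3^k - 7.
T(15) = -2·3^{15} - 7 = -2·14348907 - 7 = -28697821.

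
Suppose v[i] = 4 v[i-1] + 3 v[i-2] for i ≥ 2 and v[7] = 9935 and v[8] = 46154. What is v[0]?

Rearranging, v[i-2] = (v[i] - 4 v[i-1]) / 3.
v[6] = (46154 - 4(9935)) / 3 = 6414/3 = 2138
v[5] = (9935 - 4(2138)) / 3 = 1383/3 = 461
v[4] = (2138 - 4(461)) / 3 = 294/3 = 98
v[3] = (461 - 4(98)) / 3 = 69/3 = 23
v[2] = (98 - 4(23)) / 3 = 6/3 = 2
v[1] = (23 - 4(2)) / 3 = 15/3 = 5
v[0] = (2 - 4(5)) / 3 = -18/3 = -6

-6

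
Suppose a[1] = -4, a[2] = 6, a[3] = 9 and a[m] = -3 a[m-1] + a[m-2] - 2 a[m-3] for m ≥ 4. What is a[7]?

a[4] = -3(9) + 6 - 2(-4) = -13
a[5] = -3(-13) + 9 - 2(6) = 36
a[6] = -3(36) + (-13) - 2(9) = -139
a[7] = -3(-139) + 36 - 2(-13) = 479

479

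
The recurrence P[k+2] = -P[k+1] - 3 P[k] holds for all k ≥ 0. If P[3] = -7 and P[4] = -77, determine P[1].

Rearranging, P[k-2] = (P[k] + P[k-1]) / -3.
P[2] = (-77 + (-7)) / -3 = -84/-3 = 28
P[1] = (-7 + 28) / -3 = 21/-3 = -7

-7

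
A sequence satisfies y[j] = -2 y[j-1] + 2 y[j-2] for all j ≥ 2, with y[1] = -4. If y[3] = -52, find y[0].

7

Let y[0] = v.
y[2] = 8 + 2v
y[3] = -24 - 4v
So -24 - 4v = -52, giving v = 7.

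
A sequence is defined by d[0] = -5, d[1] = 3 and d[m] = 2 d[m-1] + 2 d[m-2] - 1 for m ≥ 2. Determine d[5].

-53

d[2] = 2*3 + 2*(-5) - 1 = -5
d[3] = 2*(-5) + 2*3 - 1 = -5
d[4] = 2*(-5) + 2*(-5) - 1 = -21
d[5] = 2*(-21) + 2*(-5) - 1 = -53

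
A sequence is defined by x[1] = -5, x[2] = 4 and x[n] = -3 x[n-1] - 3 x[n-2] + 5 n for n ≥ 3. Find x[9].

x[3] = -3·4 - 3·(-5) + 15 = 18
x[4] = -3·18 - 3·4 + 20 = -46
x[5] = -3·(-46) - 3·18 + 25 = 109
x[6] = -3·109 - 3·(-46) + 30 = -159
x[7] = -3·(-159) - 3·109 + 35 = 185
x[8] = -3·185 - 3·(-159) + 40 = -38
x[9] = -3·(-38) - 3·185 + 45 = -396

-396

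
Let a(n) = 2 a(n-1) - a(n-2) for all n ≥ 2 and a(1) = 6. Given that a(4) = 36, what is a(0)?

-4

Let a(0) = y.
a(2) = 12 - y
a(3) = 18 - 2y
a(4) = 24 - 3y
So 24 - 3y = 36, giving y = -4.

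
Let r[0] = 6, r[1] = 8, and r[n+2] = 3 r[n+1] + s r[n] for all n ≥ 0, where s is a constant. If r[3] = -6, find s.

-3

r[2] = 24 + 6s
r[3] = 72 + 26s
So 72 + 26s = -6, giving s = -3.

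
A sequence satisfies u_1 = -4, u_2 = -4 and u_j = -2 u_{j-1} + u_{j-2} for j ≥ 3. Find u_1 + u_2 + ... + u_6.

-56

u_3 = -2·(-4) + (-4) = 4
u_4 = -2·4 + (-4) = -12
u_5 = -2·(-12) + 4 = 28
u_6 = -2·28 + (-12) = -68
Sum = (-4) + (-4) + 4 + (-12) + 28 + (-68) = -56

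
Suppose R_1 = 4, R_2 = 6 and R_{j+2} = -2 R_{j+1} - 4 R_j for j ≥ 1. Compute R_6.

-224

R_3 = -2(6) - 4(4) = -28
R_4 = -2(-28) - 4(6) = 32
R_5 = -2(32) - 4(-28) = 48
R_6 = -2(48) - 4(32) = -224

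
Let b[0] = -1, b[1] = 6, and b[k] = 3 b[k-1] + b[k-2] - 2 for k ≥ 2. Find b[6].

1739

b[2] = 3·6 + (-1) - 2 = 15
b[3] = 3·15 + 6 - 2 = 49
b[4] = 3·49 + 15 - 2 = 160
b[5] = 3·160 + 49 - 2 = 527
b[6] = 3·527 + 160 - 2 = 1739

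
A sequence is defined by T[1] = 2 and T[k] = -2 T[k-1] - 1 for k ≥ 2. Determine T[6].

T[2] = -2(2) - 1 = -5
T[3] = -2(-5) - 1 = 9
T[4] = -2(9) - 1 = -19
T[5] = -2(-19) - 1 = 37
T[6] = -2(37) - 1 = -75

-75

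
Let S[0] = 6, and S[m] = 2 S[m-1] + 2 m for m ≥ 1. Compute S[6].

624

S[1] = 2·6 + 2 = 14
S[2] = 2·14 + 4 = 32
S[3] = 2·32 + 6 = 70
S[4] = 2·70 + 8 = 148
S[5] = 2·148 + 10 = 306
S[6] = 2·306 + 12 = 624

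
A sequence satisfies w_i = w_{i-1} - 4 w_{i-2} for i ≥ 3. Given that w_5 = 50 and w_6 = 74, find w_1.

3

Rearranging, w_{i-2} = (w_i - w_{i-1}) / -4.
w_4 = (74 - 50) / -4 = 24/-4 = -6
w_3 = (50 - (-6)) / -4 = 56/-4 = -14
w_2 = (-6 - (-14)) / -4 = 8/-4 = -2
w_1 = (-14 - (-2)) / -4 = -12/-4 = 3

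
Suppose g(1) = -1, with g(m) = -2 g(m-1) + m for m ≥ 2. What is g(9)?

g(2) = -2·(-1) + 2 = 4
g(3) = -2·4 + 3 = -5
g(4) = -2·(-5) + 4 = 14
g(5) = -2·14 + 5 = -23
g(6) = -2·(-23) + 6 = 52
g(7) = -2·52 + 7 = -97
g(8) = -2·(-97) + 8 = 202
g(9) = -2·202 + 9 = -395

-395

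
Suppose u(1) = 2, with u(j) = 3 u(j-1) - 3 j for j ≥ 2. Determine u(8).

u(2) = 3(2) - 6 = 0
u(3) = 3(0) - 9 = -9
u(4) = 3(-9) - 12 = -39
u(5) = 3(-39) - 15 = -132
u(6) = 3(-132) - 18 = -414
u(7) = 3(-414) - 21 = -1263
u(8) = 3(-1263) - 24 = -3813

-3813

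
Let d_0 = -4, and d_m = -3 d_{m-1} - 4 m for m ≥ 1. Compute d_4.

-268

d_1 = -3·(-4) - 4 = 8
d_2 = -3·8 - 8 = -32
d_3 = -3·(-32) - 12 = 84
d_4 = -3·84 - 16 = -268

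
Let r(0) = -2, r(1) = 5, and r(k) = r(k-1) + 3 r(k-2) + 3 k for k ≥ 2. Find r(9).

r(2) = 5 + 3(-2) + 6 = 5
r(3) = 5 + 3(5) + 9 = 29
r(4) = 29 + 3(5) + 12 = 56
r(5) = 56 + 3(29) + 15 = 158
r(6) = 158 + 3(56) + 18 = 344
r(7) = 344 + 3(158) + 21 = 839
r(8) = 839 + 3(344) + 24 = 1895
r(9) = 1895 + 3(839) + 27 = 4439

4439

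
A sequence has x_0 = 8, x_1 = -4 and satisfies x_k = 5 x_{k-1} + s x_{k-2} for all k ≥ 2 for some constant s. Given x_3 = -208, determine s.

-3

x_2 = -20 + 8s
x_3 = -100 + 36s
So -100 + 36s = -208, giving s = -3.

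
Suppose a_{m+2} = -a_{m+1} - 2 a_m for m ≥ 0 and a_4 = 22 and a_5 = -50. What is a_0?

Rearranging, a_{m-2} = (a_m + a_{m-1}) / -2.
a_3 = (-50 + 22) / -2 = -28/-2 = 14
a_2 = (22 + 14) / -2 = 36/-2 = -18
a_1 = (14 + (-18)) / -2 = -4/-2 = 2
a_0 = (-18 + 2) / -2 = -16/-2 = 8

8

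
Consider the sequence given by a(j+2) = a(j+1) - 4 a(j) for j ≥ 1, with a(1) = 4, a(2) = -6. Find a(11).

906

a(3) = (-6) - 4(4) = -22
a(4) = (-22) - 4(-6) = 2
a(5) = 2 - 4(-22) = 90
a(6) = 90 - 4(2) = 82
a(7) = 82 - 4(90) = -278
a(8) = (-278) - 4(82) = -606
a(9) = (-606) - 4(-278) = 506
a(10) = 506 - 4(-606) = 2930
a(11) = 2930 - 4(506) = 906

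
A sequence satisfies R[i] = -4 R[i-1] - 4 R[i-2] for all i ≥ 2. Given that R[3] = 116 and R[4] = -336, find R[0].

Rearranging, R[i-2] = (R[i] + 4 R[i-1]) / -4.
R[2] = (-336 + 4*116) / -4 = 128/-4 = -32
R[1] = (116 + 4*(-32)) / -4 = -12/-4 = 3
R[0] = (-32 + 4*3) / -4 = -20/-4 = 5

5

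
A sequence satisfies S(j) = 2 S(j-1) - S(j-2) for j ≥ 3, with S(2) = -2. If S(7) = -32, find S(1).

4

Let S(1) = x.
S(3) = -4 - x
S(4) = -6 - 2x
S(5) = -8 - 3x
S(6) = -10 - 4x
S(7) = -12 - 5x
So -12 - 5x = -32, giving x = 4.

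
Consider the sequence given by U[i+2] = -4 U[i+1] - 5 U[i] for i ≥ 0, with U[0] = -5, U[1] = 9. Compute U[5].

-231

U[2] = -4·9 - 5·(-5) = -11
U[3] = -4·(-11) - 5·9 = -1
U[4] = -4·(-1) - 5·(-11) = 59
U[5] = -4·59 - 5·(-1) = -231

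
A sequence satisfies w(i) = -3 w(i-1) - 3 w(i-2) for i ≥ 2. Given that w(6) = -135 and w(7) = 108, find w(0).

5

Rearranging, w(i-2) = (w(i) + 3 w(i-1)) / -3.
w(5) = (108 + 3·(-135)) / -3 = -297/-3 = 99
w(4) = (-135 + 3·99) / -3 = 162/-3 = -54
w(3) = (99 + 3·(-54)) / -3 = -63/-3 = 21
w(2) = (-54 + 3·21) / -3 = 9/-3 = -3
w(1) = (21 + 3·(-3)) / -3 = 12/-3 = -4
w(0) = (-3 + 3·(-4)) / -3 = -15/-3 = 5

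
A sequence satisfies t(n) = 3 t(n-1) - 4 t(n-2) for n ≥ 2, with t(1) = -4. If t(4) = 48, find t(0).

Let t(0) = y.
t(2) = -12 - 4y
t(3) = -20 - 12y
t(4) = -12 - 20y
So -12 - 20y = 48, giving y = -3.

-3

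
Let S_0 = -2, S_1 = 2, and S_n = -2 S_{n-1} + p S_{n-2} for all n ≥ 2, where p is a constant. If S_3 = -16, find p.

S_2 = -4 - 2p
S_3 = 8 + 6p
So 8 + 6p = -16, giving p = -4.

-4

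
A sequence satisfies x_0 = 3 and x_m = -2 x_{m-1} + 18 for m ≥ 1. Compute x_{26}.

The fixed point is 18/(1 + 2) = 6, so x_m - 6 = -2(x_{m-1} - 6).
Hence x_m = -3·(-2)^m + 6.
x_{26} = -3·(-2)^{26} + 6 = -3·67108864 + 6 = -201326586.

-201326586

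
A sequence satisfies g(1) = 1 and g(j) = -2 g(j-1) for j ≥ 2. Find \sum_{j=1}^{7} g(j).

43

g(2) = -2*1 = -2
g(3) = -2*(-2) = 4
g(4) = -2*4 = -8
g(5) = -2*(-8) = 16
g(6) = -2*16 = -32
g(7) = -2*(-32) = 64
Sum = 1 + (-2) + 4 + (-8) + 16 + (-32) + 64 = 43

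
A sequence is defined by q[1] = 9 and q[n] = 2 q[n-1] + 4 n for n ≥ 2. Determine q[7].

1308

q[2] = 2·9 + 8 = 26
q[3] = 2·26 + 12 = 64
q[4] = 2·64 + 16 = 144
q[5] = 2·144 + 20 = 308
q[6] = 2·308 + 24 = 640
q[7] = 2·640 + 28 = 1308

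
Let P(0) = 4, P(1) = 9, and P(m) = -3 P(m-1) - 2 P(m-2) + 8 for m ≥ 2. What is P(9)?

P(2) = -3*9 - 2*4 + 8 = -27
P(3) = -3*(-27) - 2*9 + 8 = 71
P(4) = -3*71 - 2*(-27) + 8 = -151
P(5) = -3*(-151) - 2*71 + 8 = 319
P(6) = -3*319 - 2*(-151) + 8 = -647
P(7) = -3*(-647) - 2*319 + 8 = 1311
P(8) = -3*1311 - 2*(-647) + 8 = -2631
P(9) = -3*(-2631) - 2*1311 + 8 = 5279

5279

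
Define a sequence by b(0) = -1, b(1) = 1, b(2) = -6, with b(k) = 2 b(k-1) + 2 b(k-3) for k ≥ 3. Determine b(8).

b(3) = 2(-6) + 2(-1) = -14
b(4) = 2(-14) + 2(1) = -26
b(5) = 2(-26) + 2(-6) = -64
b(6) = 2(-64) + 2(-14) = -156
b(7) = 2(-156) + 2(-26) = -364
b(8) = 2(-364) + 2(-64) = -856

-856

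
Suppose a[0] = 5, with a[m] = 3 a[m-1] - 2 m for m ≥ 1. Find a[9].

a[1] = 3·5 - 2 = 13
a[2] = 3·13 - 4 = 35
a[3] = 3·35 - 6 = 99
a[4] = 3·99 - 8 = 289
a[5] = 3·289 - 10 = 857
a[6] = 3·857 - 12 = 2559
a[7] = 3·2559 - 14 = 7663
a[8] = 3·7663 - 16 = 22973
a[9] = 3·22973 - 18 = 68901

68901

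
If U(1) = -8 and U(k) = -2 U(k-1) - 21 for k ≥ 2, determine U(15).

-16391

The fixed point is -21/(1 + 2) = -7, so U(k) + 7 = -2(U(k-1) + 7).
Hence U(k) = -1·(-2)^{k-1} - 7.
U(15) = -1·(-2)^{14} - 7 = -1·16384 - 7 = -16391.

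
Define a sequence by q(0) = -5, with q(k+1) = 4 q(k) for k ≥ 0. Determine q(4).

q(1) = 4*(-5) = -20
q(2) = 4*(-20) = -80
q(3) = 4*(-80) = -320
q(4) = 4*(-320) = -1280

-1280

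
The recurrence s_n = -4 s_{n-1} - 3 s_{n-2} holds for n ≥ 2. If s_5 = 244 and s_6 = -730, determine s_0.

-2

Rearranging, s_{n-2} = (s_n + 4 s_{n-1}) / -3.
s_4 = (-730 + 4*244) / -3 = 246/-3 = -82
s_3 = (244 + 4*(-82)) / -3 = -84/-3 = 28
s_2 = (-82 + 4*28) / -3 = 30/-3 = -10
s_1 = (28 + 4*(-10)) / -3 = -12/-3 = 4
s_0 = (-10 + 4*4) / -3 = 6/-3 = -2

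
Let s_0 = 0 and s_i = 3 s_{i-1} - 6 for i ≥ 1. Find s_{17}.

The fixed point is -6/(1 - 3) = 3, so s_i - 3 = 3(s_{i-1} - 3).
Hence s_i = -3·3^i + 3.
s_{17} = -3·3^{17} + 3 = -3·129140163 + 3 = -387420486.

-387420486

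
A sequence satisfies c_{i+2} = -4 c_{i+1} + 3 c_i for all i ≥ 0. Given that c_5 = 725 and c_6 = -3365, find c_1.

Rearranging, c_{i-2} = (c_i + 4 c_{i-1}) / 3.
c_4 = (-3365 + 4·725) / 3 = -465/3 = -155
c_3 = (725 + 4·(-155)) / 3 = 105/3 = 35
c_2 = (-155 + 4·35) / 3 = -15/3 = -5
c_1 = (35 + 4·(-5)) / 3 = 15/3 = 5

5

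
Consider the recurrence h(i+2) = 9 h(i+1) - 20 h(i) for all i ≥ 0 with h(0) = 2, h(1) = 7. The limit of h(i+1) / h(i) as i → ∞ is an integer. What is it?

The characteristic equation is r^2 - 9r + 20 = 0, which factors as (r - 5)(r - 4) = 0.
So the roots are 5 and 4. Since |5| > |4| and the coefficient of 5^i is non-zero, the ratio tends to 5.

5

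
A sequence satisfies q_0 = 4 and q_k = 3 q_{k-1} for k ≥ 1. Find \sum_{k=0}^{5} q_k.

q_1 = 3(4) = 12
q_2 = 3(12) = 36
q_3 = 3(36) = 108
q_4 = 3(108) = 324
q_5 = 3(324) = 972
Sum = 4 + 12 + 36 + 108 + 324 + 972 = 1456

1456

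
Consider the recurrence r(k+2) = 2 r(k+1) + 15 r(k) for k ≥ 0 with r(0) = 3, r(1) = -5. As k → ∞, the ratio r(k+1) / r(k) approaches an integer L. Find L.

The characteristic equation is r^2 - 2r - 15 = 0, which factors as (r - 5)(r + 3) = 0.
So the roots are 5 and -3. Since |5| > |-3| and the coefficient of 5^k is non-zero, the ratio tends to 5.

5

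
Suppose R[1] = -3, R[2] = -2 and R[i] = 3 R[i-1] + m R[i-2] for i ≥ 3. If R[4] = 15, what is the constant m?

-3

R[3] = -6 - 3m
R[4] = -18 - 11m
So -18 - 11m = 15, giving m = -3.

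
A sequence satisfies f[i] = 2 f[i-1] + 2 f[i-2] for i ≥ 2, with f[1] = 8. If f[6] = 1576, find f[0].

7

Let f[0] = y.
f[2] = 16 + 2y
f[3] = 48 + 4y
f[4] = 128 + 12y
f[5] = 352 + 32y
f[6] = 960 + 88y
So 960 + 88y = 1576, giving y = 7.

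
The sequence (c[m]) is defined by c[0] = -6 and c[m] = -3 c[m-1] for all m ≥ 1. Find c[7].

13122

c[1] = -3*(-6) = 18
c[2] = -3*18 = -54
c[3] = -3*(-54) = 162
c[4] = -3*162 = -486
c[5] = -3*(-486) = 1458
c[6] = -3*1458 = -4374
c[7] = -3*(-4374) = 13122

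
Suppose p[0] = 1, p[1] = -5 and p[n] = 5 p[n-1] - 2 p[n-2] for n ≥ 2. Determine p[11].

p[2] = 5(-5) - 2(1) = -27
p[3] = 5(-27) - 2(-5) = -125
p[4] = 5(-125) - 2(-27) = -571
p[5] = 5(-571) - 2(-125) = -2605
p[6] = 5(-2605) - 2(-571) = -11883
p[7] = 5(-11883) - 2(-2605) = -54205
p[8] = 5(-54205) - 2(-11883) = -247259
p[9] = 5(-247259) - 2(-54205) = -1127885
p[10] = 5(-1127885) - 2(-247259) = -5144907
p[11] = 5(-5144907) - 2(-1127885) = -23468765

-23468765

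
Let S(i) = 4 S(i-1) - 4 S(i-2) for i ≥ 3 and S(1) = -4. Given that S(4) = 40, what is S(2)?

Let S(2) = x.
S(3) = 16 + 4x
S(4) = 64 + 12x
So 64 + 12x = 40, giving x = -2.

-2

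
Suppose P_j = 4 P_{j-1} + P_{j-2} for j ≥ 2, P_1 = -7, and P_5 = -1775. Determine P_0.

Let P_0 = x.
P_2 = -28 + x
P_3 = -119 + 4x
P_4 = -504 + 17x
P_5 = -2135 + 72x
So -2135 + 72x = -1775, giving x = 5.

5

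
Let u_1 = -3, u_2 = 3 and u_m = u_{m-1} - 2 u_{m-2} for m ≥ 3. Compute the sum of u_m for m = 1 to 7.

u_3 = 3 - 2(-3) = 9
u_4 = 9 - 2(3) = 3
u_5 = 3 - 2(9) = -15
u_6 = (-15) - 2(3) = -21
u_7 = (-21) - 2(-15) = 9
Sum = (-3) + 3 + 9 + 3 + (-15) + (-21) + 9 = -15

-15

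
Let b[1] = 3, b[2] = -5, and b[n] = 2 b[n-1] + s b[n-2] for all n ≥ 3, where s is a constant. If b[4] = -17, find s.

3

b[3] = -10 + 3s
b[4] = -20 + s
So -20 + s = -17, giving s = 3.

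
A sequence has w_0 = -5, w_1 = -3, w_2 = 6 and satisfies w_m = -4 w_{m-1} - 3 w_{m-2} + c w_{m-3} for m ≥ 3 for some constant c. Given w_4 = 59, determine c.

1

w_3 = -15 - 5c
w_4 = 42 + 17c
So 42 + 17c = 59, giving c = 1.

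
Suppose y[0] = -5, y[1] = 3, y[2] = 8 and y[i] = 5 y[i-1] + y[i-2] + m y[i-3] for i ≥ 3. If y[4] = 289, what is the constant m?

-3

y[3] = 43 - 5m
y[4] = 223 - 22m
So 223 - 22m = 289, giving m = -3.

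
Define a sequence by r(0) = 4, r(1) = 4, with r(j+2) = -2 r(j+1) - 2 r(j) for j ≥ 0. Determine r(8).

64

r(2) = -2*4 - 2*4 = -16
r(3) = -2*(-16) - 2*4 = 24
r(4) = -2*24 - 2*(-16) = -16
r(5) = -2*(-16) - 2*24 = -16
r(6) = -2*(-16) - 2*(-16) = 64
r(7) = -2*64 - 2*(-16) = -96
r(8) = -2*(-96) - 2*64 = 64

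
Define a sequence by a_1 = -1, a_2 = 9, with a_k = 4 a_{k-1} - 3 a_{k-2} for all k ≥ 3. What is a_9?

a_3 = 4(9) - 3(-1) = 39
a_4 = 4(39) - 3(9) = 129
a_5 = 4(129) - 3(39) = 399
a_6 = 4(399) - 3(129) = 1209
a_7 = 4(1209) - 3(399) = 3639
a_8 = 4(3639) - 3(1209) = 10929
a_9 = 4(10929) - 3(3639) = 32799

32799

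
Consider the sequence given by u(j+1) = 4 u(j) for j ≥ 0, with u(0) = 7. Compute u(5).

7168

u(1) = 4(7) = 28
u(2) = 4(28) = 112
u(3) = 4(112) = 448
u(4) = 4(448) = 1792
u(5) = 4(1792) = 7168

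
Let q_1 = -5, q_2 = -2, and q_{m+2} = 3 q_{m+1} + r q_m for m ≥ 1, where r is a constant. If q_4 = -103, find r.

5

q_3 = -6 - 5r
q_4 = -18 - 17r
So -18 - 17r = -103, giving r = 5.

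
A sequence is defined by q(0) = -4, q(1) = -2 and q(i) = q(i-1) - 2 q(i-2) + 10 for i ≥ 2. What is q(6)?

q(2) = (-2) - 2·(-4) + 10 = 16
q(3) = 16 - 2·(-2) + 10 = 30
q(4) = 30 - 2·16 + 10 = 8
q(5) = 8 - 2·30 + 10 = -42
q(6) = (-42) - 2·8 + 10 = -48

-48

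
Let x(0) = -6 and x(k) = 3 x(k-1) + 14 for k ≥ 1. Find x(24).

282429536474

The fixed point is 14/(1 - 3) = -7, so x(k) + 7 = 3(x(k-1) + 7).
Hence x(k) = 1·3^k - 7.
x(24) = 1·3^{24} - 7 = 1·282429536481 - 7 = 282429536474.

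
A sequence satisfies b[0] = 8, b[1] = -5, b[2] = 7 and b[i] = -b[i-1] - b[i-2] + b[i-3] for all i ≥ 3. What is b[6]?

b[3] = -7 - (-5) + 8 = 6
b[4] = -6 - 7 + (-5) = -18
b[5] = -(-18) - 6 + 7 = 19
b[6] = -19 - (-18) + 6 = 5

5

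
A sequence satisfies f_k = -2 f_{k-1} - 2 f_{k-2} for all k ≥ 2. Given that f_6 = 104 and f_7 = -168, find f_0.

8

Rearranging, f_{k-2} = (f_k + 2 f_{k-1}) / -2.
f_5 = (-168 + 2·104) / -2 = 40/-2 = -20
f_4 = (104 + 2·(-20)) / -2 = 64/-2 = -32
f_3 = (-20 + 2·(-32)) / -2 = -84/-2 = 42
f_2 = (-32 + 2·42) / -2 = 52/-2 = -26
f_1 = (42 + 2·(-26)) / -2 = -10/-2 = 5
f_0 = (-26 + 2·5) / -2 = -16/-2 = 8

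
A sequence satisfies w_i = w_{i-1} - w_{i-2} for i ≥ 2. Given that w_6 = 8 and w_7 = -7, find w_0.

Rearranging, w_{i-2} = -(w_i - w_{i-1}).
w_5 = -(-7 - 8) = 15
w_4 = -(8 - 15) = 7
w_3 = -(15 - 7) = -8
w_2 = -(7 - (-8)) = -15
w_1 = -(-8 - (-15)) = -7
w_0 = -(-15 - (-7)) = 8

8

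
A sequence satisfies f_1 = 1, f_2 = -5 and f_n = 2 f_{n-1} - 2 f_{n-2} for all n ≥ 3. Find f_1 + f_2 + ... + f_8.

f_3 = 2*(-5) - 2*1 = -12
f_4 = 2*(-12) - 2*(-5) = -14
f_5 = 2*(-14) - 2*(-12) = -4
f_6 = 2*(-4) - 2*(-14) = 20
f_7 = 2*20 - 2*(-4) = 48
f_8 = 2*48 - 2*20 = 56
Sum = 1 + (-5) + (-12) + (-14) + (-4) + 20 + 48 + 56 = 90

90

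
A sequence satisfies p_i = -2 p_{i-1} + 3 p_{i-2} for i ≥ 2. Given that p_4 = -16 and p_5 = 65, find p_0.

4

Rearranging, p_{i-2} = (p_i + 2 p_{i-1}) / 3.
p_3 = (65 + 2(-16)) / 3 = 33/3 = 11
p_2 = (-16 + 2(11)) / 3 = 6/3 = 2
p_1 = (11 + 2(2)) / 3 = 15/3 = 5
p_0 = (2 + 2(5)) / 3 = 12/3 = 4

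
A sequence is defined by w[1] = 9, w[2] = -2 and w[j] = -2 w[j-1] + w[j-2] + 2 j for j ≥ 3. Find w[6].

w[3] = -2(-2) + 9 + 6 = 19
w[4] = -2(19) + (-2) + 8 = -32
w[5] = -2(-32) + 19 + 10 = 93
w[6] = -2(93) + (-32) + 12 = -206

-206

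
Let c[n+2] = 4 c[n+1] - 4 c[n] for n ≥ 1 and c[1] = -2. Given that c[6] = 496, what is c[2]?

3

Let c[2] = z.
c[3] = 8 + 4z
c[4] = 32 + 12z
c[5] = 96 + 32z
c[6] = 256 + 80z
So 256 + 80z = 496, giving z = 3.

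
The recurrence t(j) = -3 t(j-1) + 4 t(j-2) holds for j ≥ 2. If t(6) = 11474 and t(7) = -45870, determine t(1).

Rearranging, t(j-2) = (t(j) + 3 t(j-1)) / 4.
t(5) = (-45870 + 3(11474)) / 4 = -11448/4 = -2862
t(4) = (11474 + 3(-2862)) / 4 = 2888/4 = 722
t(3) = (-2862 + 3(722)) / 4 = -696/4 = -174
t(2) = (722 + 3(-174)) / 4 = 200/4 = 50
t(1) = (-174 + 3(50)) / 4 = -24/4 = -6

-6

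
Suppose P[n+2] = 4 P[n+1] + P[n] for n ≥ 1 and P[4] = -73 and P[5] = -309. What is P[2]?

-5

Rearranging, P[n-2] = P[n] - 4 P[n-1].
P[3] = -309 - 4(-73) = -17
P[2] = -73 - 4(-17) = -5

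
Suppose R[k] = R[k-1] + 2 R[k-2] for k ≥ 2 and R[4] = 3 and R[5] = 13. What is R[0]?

-2

Rearranging, R[k-2] = (R[k] - R[k-1]) / 2.
R[3] = (13 - 3) / 2 = 10/2 = 5
R[2] = (3 - 5) / 2 = -2/2 = -1
R[1] = (5 - (-1)) / 2 = 6/2 = 3
R[0] = (-1 - 3) / 2 = -4/2 = -2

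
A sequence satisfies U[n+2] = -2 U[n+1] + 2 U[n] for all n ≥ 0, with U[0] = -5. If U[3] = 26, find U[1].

Let U[1] = z.
U[2] = -10 - 2z
U[3] = 20 + 6z
So 20 + 6z = 26, giving z = 1.

1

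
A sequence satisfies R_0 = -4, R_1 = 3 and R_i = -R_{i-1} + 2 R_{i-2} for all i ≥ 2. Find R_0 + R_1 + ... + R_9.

779

R_2 = -3 + 2*(-4) = -11
R_3 = -(-11) + 2*3 = 17
R_4 = -17 + 2*(-11) = -39
R_5 = -(-39) + 2*17 = 73
R_6 = -73 + 2*(-39) = -151
R_7 = -(-151) + 2*73 = 297
R_8 = -297 + 2*(-151) = -599
R_9 = -(-599) + 2*297 = 1193
Sum = (-4) + 3 + (-11) + 17 + (-39) + 73 + (-151) + 297 + (-599) + 1193 = 779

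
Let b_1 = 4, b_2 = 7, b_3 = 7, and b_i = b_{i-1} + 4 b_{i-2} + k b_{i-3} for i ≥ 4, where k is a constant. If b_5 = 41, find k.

-2

b_4 = 35 + 4k
b_5 = 63 + 11k
So 63 + 11k = 41, giving k = -2.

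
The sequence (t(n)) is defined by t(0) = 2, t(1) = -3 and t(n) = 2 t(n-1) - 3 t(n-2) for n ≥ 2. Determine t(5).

t(2) = 2·(-3) - 3·2 = -12
t(3) = 2·(-12) - 3·(-3) = -15
t(4) = 2·(-15) - 3·(-12) = 6
t(5) = 2·6 - 3·(-15) = 57

57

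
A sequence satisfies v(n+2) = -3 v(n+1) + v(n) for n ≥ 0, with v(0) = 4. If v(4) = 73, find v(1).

-1

Let v(1) = y.
v(2) = 4 - 3y
v(3) = -12 + 10y
v(4) = 40 - 33y
So 40 - 33y = 73, giving y = -1.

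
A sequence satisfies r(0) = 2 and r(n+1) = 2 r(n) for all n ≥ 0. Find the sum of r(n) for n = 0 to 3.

r(1) = 2(2) = 4
r(2) = 2(4) = 8
r(3) = 2(8) = 16
Sum = 2 + 4 + 8 + 16 = 30

30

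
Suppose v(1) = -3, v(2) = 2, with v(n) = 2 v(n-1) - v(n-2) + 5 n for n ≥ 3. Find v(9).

v(3) = 2*2 - (-3) + 15 = 22
v(4) = 2*22 - 2 + 20 = 62
v(5) = 2*62 - 22 + 25 = 127
v(6) = 2*127 - 62 + 30 = 222
v(7) = 2*222 - 127 + 35 = 352
v(8) = 2*352 - 222 + 40 = 522
v(9) = 2*522 - 352 + 45 = 737

737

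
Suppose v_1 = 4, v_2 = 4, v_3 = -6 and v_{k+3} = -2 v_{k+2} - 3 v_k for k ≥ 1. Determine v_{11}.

-3252

v_4 = -2(-6) - 3(4) = 0
v_5 = -2(0) - 3(4) = -12
v_6 = -2(-12) - 3(-6) = 42
v_7 = -2(42) - 3(0) = -84
v_8 = -2(-84) - 3(-12) = 204
v_9 = -2(204) - 3(42) = -534
v_{10} = -2(-534) - 3(-84) = 1320
v_{11} = -2(1320) - 3(204) = -3252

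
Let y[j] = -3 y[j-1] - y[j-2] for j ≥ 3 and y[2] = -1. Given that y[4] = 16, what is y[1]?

Let y[1] = z.
y[3] = 3 - z
y[4] = -8 + 3z
So -8 + 3z = 16, giving z = 8.

8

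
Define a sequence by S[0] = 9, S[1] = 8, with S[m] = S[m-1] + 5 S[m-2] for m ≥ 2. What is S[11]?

419563

S[2] = 8 + 5(9) = 53
S[3] = 53 + 5(8) = 93
S[4] = 93 + 5(53) = 358
S[5] = 358 + 5(93) = 823
S[6] = 823 + 5(358) = 2613
S[7] = 2613 + 5(823) = 6728
S[8] = 6728 + 5(2613) = 19793
S[9] = 19793 + 5(6728) = 53433
S[10] = 53433 + 5(19793) = 152398
S[11] = 152398 + 5(53433) = 419563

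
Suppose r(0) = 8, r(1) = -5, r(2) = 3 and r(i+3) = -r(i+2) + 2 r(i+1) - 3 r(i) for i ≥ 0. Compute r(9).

r(3) = -3 + 2·(-5) - 3·8 = -37
r(4) = -(-37) + 2·3 - 3·(-5) = 58
r(5) = -58 + 2·(-37) - 3·3 = -141
r(6) = -(-141) + 2·58 - 3·(-37) = 368
r(7) = -368 + 2·(-141) - 3·58 = -824
r(8) = -(-824) + 2·368 - 3·(-141) = 1983
r(9) = -1983 + 2·(-824) - 3·368 = -4735

-4735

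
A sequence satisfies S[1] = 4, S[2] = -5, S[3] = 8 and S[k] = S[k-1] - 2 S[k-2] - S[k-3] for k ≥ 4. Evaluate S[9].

149

S[4] = 8 - 2(-5) - 4 = 14
S[5] = 14 - 2(8) - (-5) = 3
S[6] = 3 - 2(14) - 8 = -33
S[7] = (-33) - 2(3) - 14 = -53
S[8] = (-53) - 2(-33) - 3 = 10
S[9] = 10 - 2(-53) - (-33) = 149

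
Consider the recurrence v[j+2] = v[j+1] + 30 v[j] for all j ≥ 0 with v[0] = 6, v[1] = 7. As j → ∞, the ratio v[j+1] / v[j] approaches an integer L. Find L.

6

The characteristic equation is r^2 - r - 30 = 0, which factors as (r - 6)(r + 5) = 0.
So the roots are 6 and -5. Since |6| > |-5| and the coefficient of 6^j is non-zero, the ratio tends to 6.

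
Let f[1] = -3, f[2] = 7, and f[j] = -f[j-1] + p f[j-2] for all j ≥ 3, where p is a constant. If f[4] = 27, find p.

f[3] = -7 - 3p
f[4] = 7 + 10p
So 7 + 10p = 27, giving p = 2.

2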